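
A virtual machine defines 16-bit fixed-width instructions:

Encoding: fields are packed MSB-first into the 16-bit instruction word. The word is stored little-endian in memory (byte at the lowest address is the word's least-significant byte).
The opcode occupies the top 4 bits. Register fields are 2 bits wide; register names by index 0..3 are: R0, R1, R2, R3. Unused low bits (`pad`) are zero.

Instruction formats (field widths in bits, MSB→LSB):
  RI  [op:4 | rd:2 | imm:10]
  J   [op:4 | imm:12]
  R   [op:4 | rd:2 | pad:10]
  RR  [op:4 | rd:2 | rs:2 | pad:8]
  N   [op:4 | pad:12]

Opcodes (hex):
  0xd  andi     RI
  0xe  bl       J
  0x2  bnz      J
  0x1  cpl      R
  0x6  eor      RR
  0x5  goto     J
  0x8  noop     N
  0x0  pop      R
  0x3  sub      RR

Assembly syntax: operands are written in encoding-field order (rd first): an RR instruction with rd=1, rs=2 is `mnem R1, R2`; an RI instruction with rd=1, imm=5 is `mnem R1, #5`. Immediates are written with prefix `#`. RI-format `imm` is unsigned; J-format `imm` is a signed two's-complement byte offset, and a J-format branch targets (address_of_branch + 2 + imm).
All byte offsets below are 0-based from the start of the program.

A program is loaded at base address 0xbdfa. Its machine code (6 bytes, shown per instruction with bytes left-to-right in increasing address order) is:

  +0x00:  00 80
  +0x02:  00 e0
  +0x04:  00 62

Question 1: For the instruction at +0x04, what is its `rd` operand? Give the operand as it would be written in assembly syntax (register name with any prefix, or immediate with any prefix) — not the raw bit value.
[04] 00 62 → 0x6200
  top 4b → 0x6 → eor [RR]
  rd@[11:10]=0x0 ⇒ R0
  rs@[9:8]=0x2 ⇒ R2

R0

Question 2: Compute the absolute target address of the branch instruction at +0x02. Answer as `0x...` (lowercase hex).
0xbdfe

+0x02: 00 e0 ⇒ word 0xe000 (little)
  top 4b → 0xe → bl [J]
  imm@[11:0]=0x0 ⇒ #0
  target = base 0xbdfa + off 0x02 + 2 + imm 0 = 0xbdfe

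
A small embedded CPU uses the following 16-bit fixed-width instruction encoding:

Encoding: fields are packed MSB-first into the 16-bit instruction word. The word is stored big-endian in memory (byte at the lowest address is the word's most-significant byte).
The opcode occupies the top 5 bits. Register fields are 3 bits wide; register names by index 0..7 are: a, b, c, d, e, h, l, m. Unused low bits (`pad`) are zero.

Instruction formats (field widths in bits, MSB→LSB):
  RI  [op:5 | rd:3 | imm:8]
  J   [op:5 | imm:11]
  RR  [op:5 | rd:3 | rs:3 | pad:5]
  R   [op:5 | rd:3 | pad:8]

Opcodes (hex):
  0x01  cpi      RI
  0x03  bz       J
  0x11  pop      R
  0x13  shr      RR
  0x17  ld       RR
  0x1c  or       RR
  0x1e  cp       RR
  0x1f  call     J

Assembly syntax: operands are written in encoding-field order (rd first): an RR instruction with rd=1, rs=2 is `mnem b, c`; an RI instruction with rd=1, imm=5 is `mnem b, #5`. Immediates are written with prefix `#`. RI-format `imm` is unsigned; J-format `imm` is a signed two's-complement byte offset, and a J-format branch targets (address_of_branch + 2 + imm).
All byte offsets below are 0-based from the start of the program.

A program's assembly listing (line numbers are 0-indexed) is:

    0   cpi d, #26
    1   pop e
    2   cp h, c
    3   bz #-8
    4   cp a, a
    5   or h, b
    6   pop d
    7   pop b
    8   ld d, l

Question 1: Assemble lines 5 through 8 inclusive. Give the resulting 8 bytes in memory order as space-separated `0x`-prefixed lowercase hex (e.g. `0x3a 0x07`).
line 5 (or): pack op=0x1c:5|rd=5:3|rs=1:3|pad=0:5 = 0xe520; big→ e5 20
line 6 (pop): pack op=0x11:5|rd=3:3|pad=0:8 = 0x8b00; big→ 8b 00
line 7 (pop): pack op=0x11:5|rd=1:3|pad=0:8 = 0x8900; big→ 89 00
line 8 (ld): pack op=0x17:5|rd=3:3|rs=6:3|pad=0:5 = 0xbbc0; big→ bb c0

0xe5 0x20 0x8b 0x00 0x89 0x00 0xbb 0xc0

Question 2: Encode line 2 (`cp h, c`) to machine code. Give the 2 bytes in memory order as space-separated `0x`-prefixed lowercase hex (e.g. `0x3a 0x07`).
L2: cp op=0x1e:5|rd=5:3|rs=2:3|pad=0:5 ⇒ 0xf540 ⇒ big f5 40

0xf5 0x40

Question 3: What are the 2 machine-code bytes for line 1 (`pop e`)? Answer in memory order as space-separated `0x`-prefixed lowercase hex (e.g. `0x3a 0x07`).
0x8c 0x00

1. pop fields op=0x11:5|rd=4:3|pad=0:8 → word 8c00h → 8c 00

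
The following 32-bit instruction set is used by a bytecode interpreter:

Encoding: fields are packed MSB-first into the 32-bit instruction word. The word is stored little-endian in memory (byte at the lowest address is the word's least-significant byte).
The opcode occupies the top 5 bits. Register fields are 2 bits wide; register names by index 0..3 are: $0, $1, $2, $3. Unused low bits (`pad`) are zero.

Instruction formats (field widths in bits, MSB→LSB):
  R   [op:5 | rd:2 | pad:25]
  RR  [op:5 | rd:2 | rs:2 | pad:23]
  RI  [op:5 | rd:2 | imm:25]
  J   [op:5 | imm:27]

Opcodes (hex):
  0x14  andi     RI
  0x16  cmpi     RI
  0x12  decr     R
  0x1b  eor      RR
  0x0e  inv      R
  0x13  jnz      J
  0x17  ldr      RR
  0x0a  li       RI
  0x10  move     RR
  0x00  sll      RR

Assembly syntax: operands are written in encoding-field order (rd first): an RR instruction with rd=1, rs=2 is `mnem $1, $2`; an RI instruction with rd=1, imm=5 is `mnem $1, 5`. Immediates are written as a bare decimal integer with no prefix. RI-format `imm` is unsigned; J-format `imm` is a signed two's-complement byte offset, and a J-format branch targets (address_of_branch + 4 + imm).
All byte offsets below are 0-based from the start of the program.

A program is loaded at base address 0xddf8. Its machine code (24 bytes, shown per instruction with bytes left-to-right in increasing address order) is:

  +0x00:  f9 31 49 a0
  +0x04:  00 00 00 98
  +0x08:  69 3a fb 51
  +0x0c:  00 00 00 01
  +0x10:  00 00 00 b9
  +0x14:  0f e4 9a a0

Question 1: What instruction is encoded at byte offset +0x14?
andi $0, 10150927

@+14  little-endian(0f e4 9a a0) = 0xa09ae40f
  op=0xa09ae40f>>27=0x14 ⇒ andi (RI)
  [26:25] rd=0 = $0
  [24:0] imm=10150927 = 10150927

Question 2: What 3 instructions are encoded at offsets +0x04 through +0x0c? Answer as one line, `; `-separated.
jnz 0; li $0, 33241705; sll $0, $2

[04] 00 00 00 98 → 0x98000000
  top 5b → 0x13 → jnz [J]
  imm: (w>>0)&0x7ffffff=0x0 → 0
[08] 69 3a fb 51 → 0x51fb3a69
  top 5b → 0xa → li [RI]
  rd: (w>>25)&0x3=0x0 → $0
  imm: (w>>0)&0x1ffffff=0x1fb3a69 → 33241705
[0c] 00 00 00 01 → 0x01000000
  top 5b → 0x0 → sll [RR]
  rd: (w>>25)&0x3=0x0 → $0
  rs: (w>>23)&0x3=0x2 → $2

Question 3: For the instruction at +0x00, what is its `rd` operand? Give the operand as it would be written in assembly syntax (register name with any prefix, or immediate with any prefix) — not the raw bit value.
@+00  little-endian(f9 31 49 a0) = 0xa04931f9
  top 5b → 0x14 → andi [RI]
  [26:25] rd=0 = $0
  [24:0] imm=4796921 = 4796921

$0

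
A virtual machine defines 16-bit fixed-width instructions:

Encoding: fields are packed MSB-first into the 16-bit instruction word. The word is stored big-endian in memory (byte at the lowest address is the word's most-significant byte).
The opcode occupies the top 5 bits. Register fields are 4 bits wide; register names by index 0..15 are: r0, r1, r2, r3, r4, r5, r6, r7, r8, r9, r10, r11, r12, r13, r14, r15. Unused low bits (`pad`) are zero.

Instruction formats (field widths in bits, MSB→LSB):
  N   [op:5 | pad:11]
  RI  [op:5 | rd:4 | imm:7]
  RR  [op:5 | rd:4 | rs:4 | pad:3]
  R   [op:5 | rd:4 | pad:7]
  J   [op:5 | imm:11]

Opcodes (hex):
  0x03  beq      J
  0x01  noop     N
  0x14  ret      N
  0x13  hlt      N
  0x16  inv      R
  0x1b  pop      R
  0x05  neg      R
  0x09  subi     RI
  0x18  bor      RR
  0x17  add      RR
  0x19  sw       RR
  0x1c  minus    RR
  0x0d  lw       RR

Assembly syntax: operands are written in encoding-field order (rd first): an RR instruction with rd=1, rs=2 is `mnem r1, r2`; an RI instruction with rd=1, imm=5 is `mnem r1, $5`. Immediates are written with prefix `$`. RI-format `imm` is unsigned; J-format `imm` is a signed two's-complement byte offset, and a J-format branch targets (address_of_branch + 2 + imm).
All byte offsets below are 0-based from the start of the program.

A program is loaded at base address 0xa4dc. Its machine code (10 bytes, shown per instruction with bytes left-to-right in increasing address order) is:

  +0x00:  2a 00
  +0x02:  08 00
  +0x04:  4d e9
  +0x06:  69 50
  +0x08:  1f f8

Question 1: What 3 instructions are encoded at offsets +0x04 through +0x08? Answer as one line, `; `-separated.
[04] 4d e9 → 0x4de9
  top 5b → 0x9 → subi [RI]
  rd@[10:7]=0xb ⇒ r11
  imm@[6:0]=0x69 ⇒ $105
[06] 69 50 → 0x6950
  top 5b → 0xd → lw [RR]
  rd@[10:7]=0x2 ⇒ r2
  rs@[6:3]=0xa ⇒ r10
[08] 1f f8 → 0x1ff8
  top 5b → 0x3 → beq [J]
  imm@[10:0]=0x7f8 (s11→-8) ⇒ $-8

subi r11, $105; lw r2, r10; beq $-8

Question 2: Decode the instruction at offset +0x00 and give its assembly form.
+0x00: 2a 00 ⇒ word 0x2a00 (big)
  op=0x2a00>>11=0x5 ⇒ neg (R)
  rd: (w>>7)&0xf=0x4 → r4

neg r4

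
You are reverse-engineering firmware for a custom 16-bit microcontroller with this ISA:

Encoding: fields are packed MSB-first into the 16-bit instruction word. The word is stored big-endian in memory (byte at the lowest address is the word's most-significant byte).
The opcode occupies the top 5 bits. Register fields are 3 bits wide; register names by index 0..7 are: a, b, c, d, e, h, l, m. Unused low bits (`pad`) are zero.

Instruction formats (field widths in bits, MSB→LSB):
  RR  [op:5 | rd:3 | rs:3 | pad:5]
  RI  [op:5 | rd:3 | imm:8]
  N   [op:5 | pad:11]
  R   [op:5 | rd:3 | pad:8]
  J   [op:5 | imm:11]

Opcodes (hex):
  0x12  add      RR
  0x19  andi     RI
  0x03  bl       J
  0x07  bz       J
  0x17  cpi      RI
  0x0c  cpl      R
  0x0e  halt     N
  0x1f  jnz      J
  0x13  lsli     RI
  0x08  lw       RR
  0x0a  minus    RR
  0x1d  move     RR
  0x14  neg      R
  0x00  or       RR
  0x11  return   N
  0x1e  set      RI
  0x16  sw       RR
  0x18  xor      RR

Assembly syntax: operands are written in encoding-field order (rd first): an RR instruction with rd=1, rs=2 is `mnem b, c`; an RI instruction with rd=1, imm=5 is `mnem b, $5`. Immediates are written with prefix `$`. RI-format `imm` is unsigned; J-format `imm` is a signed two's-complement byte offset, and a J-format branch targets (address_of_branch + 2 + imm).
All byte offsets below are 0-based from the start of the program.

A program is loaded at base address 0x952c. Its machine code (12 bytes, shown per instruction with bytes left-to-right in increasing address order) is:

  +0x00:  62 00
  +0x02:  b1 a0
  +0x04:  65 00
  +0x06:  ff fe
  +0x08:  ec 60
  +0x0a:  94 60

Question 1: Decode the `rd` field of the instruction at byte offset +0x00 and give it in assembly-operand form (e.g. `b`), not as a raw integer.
c

@+00  big-endian(62 00) = 0x6200
  opcode bits[15:11]=0xc: cpl/R
  rd: (w>>8)&0x7=0x2 → c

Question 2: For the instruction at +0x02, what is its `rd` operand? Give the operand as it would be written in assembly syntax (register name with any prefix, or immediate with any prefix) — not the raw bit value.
off 0x02: read b1 a0 as big → 0xb1a0
  top 5b → 0x16 → sw [RR]
  [10:8] rd=1 = b
  [7:5] rs=5 = h

b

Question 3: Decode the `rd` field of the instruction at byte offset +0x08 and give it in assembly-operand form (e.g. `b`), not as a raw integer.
e

@+08  big-endian(ec 60) = 0xec60
  op=0xec60>>11=0x1d ⇒ move (RR)
  [10:8] rd=4 = e
  [7:5] rs=3 = d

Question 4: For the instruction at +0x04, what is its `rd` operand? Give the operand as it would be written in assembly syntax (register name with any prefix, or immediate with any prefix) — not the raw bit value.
+0x04: 65 00 ⇒ word 0x6500 (big)
  op=0x6500>>11=0xc ⇒ cpl (R)
  rd: (w>>8)&0x7=0x5 → h

h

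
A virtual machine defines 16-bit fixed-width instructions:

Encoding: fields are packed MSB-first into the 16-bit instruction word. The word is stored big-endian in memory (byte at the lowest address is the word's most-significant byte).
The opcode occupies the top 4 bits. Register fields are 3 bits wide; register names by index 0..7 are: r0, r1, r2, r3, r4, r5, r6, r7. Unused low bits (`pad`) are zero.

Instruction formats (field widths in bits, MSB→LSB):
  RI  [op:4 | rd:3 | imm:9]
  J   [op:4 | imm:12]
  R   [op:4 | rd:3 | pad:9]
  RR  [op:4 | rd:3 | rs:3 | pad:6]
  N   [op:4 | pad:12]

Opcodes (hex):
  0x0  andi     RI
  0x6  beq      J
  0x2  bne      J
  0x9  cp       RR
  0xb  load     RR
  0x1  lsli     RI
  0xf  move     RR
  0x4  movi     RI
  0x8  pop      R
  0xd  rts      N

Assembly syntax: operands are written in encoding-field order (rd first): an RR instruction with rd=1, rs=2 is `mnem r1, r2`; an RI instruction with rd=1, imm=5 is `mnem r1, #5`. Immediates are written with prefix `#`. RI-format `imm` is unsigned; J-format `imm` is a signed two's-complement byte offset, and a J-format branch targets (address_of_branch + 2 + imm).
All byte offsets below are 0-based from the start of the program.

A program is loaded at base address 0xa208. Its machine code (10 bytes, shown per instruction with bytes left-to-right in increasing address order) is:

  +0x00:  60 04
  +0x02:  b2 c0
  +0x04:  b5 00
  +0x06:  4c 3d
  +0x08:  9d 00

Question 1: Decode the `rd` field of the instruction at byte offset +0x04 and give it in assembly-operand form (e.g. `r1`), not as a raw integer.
[04] b5 00 → 0xb500
  top 4b → 0xb → load [RR]
  rd@[11:9]=0x2 ⇒ r2
  rs@[8:6]=0x4 ⇒ r4

r2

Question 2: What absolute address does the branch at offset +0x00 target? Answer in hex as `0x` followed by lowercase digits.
0xa20e

off 0x00: read 60 04 as big → 0x6004
  op=0x6004>>12=0x6 ⇒ beq (J)
  imm@[11:0]=0x4 ⇒ #4
  target = base 0xa208 + off 0x00 + 2 + imm 4 = 0xa20e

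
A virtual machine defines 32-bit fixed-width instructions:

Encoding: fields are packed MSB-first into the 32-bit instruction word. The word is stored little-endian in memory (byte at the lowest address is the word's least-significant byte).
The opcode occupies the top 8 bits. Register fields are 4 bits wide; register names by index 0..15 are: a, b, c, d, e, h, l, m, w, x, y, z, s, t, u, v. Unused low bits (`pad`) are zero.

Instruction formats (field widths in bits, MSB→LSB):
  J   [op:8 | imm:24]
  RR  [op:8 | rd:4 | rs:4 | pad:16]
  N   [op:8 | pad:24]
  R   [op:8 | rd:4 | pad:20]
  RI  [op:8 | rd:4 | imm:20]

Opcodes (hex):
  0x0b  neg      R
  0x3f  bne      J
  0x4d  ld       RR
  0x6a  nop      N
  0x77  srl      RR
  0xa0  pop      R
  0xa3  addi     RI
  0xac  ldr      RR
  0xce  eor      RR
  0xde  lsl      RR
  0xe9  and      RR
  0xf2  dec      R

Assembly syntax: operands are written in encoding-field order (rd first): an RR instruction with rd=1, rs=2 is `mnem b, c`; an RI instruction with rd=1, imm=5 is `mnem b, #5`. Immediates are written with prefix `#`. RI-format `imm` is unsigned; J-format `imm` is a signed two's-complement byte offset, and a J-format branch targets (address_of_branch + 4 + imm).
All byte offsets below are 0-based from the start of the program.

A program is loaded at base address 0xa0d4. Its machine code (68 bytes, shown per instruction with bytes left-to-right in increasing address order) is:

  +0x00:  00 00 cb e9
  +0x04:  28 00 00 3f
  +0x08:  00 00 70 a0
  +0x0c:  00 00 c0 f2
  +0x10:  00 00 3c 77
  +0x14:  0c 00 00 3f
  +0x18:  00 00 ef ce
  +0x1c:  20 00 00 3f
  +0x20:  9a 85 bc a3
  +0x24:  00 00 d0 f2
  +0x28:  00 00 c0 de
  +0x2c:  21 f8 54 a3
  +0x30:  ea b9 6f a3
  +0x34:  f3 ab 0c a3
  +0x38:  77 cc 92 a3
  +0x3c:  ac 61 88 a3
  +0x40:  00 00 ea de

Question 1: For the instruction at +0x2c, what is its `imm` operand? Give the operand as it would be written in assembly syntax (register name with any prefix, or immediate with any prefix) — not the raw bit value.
#325665

off 0x2c: read 21 f8 54 a3 as little → 0xa354f821
  opcode bits[31:24]=0xa3: addi/RI
  rd: (w>>20)&0xf=0x5 → h
  imm: (w>>0)&0xfffff=0x4f821 → #325665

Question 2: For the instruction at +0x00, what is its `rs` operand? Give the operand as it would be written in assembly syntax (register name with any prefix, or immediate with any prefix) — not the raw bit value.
@+00  little-endian(00 00 cb e9) = 0xe9cb0000
  opcode bits[31:24]=0xe9: and/RR
  rd@[23:20]=0xc ⇒ s
  rs@[19:16]=0xb ⇒ z

z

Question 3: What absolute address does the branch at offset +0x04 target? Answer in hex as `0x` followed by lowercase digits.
off 0x04: read 28 00 00 3f as little → 0x3f000028
  top 8b → 0x3f → bne [J]
  imm: (w>>0)&0xffffff=0x28 → #40
  target = base 0xa0d4 + off 0x04 + 4 + imm 40 = 0xa104

0xa104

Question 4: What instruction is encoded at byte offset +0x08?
pop m

[08] 00 00 70 a0 → 0xa0700000
  top 8b → 0xa0 → pop [R]
  [23:20] rd=7 = m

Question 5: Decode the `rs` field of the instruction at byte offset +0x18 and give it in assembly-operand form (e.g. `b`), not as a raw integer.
v

[18] 00 00 ef ce → 0xceef0000
  op=0xceef0000>>24=0xce ⇒ eor (RR)
  rd@[23:20]=0xe ⇒ u
  rs@[19:16]=0xf ⇒ v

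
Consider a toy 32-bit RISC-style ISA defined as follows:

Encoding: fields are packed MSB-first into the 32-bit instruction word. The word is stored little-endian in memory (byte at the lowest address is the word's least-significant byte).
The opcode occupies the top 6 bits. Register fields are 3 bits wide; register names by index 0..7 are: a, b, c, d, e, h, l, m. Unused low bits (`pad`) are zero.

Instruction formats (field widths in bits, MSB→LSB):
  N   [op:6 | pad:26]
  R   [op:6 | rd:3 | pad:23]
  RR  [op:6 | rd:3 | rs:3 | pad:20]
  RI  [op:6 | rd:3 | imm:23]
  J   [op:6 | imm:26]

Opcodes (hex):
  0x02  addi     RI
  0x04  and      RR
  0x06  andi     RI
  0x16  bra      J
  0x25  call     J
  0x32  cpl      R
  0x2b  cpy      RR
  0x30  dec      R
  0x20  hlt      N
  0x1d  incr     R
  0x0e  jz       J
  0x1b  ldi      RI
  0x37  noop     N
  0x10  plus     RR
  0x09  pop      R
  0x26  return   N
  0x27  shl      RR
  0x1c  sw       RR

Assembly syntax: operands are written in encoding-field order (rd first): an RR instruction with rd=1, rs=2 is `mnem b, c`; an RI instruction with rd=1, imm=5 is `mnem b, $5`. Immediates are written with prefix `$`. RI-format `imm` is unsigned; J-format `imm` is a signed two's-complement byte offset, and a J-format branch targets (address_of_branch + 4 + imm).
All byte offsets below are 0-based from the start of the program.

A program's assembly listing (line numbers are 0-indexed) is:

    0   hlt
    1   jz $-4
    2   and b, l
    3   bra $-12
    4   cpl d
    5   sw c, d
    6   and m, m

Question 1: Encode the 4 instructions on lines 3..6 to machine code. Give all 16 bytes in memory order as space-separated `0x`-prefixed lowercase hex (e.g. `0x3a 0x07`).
0xf4 0xff 0xff 0x5b 0x00 0x00 0x80 0xc9 0x00 0x00 0x30 0x71 0x00 0x00 0xf0 0x13

3. bra fields op=0x16:6|imm=-12:26 → word 5bfffff4h → f4 ff ff 5b
4. cpl fields op=0x32:6|rd=3:3|pad=0:23 → word c9800000h → 00 00 80 c9
5. sw fields op=0x1c:6|rd=2:3|rs=3:3|pad=0:20 → word 71300000h → 00 00 30 71
6. and fields op=0x4:6|rd=7:3|rs=7:3|pad=0:20 → word 13f00000h → 00 00 f0 13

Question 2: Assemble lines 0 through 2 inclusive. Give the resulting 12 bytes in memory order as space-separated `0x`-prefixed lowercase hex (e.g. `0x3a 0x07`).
0. hlt fields op=0x20:6|pad=0:26 → word 80000000h → 00 00 00 80
1. jz fields op=0xe:6|imm=-4:26 → word 3bfffffch → fc ff ff 3b
2. and fields op=0x4:6|rd=1:3|rs=6:3|pad=0:20 → word 10e00000h → 00 00 e0 10

0x00 0x00 0x00 0x80 0xfc 0xff 0xff 0x3b 0x00 0x00 0xe0 0x10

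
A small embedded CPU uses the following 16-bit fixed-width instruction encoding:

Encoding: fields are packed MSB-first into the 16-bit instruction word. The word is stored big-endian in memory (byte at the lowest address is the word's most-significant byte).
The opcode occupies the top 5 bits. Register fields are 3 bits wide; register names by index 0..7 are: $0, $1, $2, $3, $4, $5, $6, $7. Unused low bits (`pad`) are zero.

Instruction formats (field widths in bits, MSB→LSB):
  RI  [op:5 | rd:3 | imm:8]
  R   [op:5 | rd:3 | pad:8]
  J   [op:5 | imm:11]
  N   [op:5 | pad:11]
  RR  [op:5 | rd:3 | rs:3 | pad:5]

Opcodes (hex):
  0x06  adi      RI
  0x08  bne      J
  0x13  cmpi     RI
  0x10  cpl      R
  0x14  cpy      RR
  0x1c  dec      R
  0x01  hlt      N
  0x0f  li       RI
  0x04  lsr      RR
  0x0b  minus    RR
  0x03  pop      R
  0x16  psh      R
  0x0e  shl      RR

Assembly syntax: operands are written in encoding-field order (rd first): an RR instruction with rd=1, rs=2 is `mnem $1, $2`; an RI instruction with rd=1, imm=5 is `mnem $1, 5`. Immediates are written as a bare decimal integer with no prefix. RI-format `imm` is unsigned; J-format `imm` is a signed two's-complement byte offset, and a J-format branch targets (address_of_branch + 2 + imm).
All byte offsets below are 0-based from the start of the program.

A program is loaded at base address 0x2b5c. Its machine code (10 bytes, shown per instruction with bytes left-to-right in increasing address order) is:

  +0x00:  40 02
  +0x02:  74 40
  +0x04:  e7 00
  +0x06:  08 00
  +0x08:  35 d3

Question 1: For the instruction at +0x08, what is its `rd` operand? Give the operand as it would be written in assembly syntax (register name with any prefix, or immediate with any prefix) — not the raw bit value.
off 0x08: read 35 d3 as big → 0x35d3
  opcode bits[15:11]=0x6: adi/RI
  rd: (w>>8)&0x7=0x5 → $5
  imm: (w>>0)&0xff=0xd3 → 211

$5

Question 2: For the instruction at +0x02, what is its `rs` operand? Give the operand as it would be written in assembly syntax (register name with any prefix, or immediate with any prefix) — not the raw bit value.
+0x02: 74 40 ⇒ word 0x7440 (big)
  op=0x7440>>11=0xe ⇒ shl (RR)
  rd: (w>>8)&0x7=0x4 → $4
  rs: (w>>5)&0x7=0x2 → $2

$2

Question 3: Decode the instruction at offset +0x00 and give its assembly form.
[00] 40 02 → 0x4002
  top 5b → 0x8 → bne [J]
  [10:0] imm=2 = 2

bne 2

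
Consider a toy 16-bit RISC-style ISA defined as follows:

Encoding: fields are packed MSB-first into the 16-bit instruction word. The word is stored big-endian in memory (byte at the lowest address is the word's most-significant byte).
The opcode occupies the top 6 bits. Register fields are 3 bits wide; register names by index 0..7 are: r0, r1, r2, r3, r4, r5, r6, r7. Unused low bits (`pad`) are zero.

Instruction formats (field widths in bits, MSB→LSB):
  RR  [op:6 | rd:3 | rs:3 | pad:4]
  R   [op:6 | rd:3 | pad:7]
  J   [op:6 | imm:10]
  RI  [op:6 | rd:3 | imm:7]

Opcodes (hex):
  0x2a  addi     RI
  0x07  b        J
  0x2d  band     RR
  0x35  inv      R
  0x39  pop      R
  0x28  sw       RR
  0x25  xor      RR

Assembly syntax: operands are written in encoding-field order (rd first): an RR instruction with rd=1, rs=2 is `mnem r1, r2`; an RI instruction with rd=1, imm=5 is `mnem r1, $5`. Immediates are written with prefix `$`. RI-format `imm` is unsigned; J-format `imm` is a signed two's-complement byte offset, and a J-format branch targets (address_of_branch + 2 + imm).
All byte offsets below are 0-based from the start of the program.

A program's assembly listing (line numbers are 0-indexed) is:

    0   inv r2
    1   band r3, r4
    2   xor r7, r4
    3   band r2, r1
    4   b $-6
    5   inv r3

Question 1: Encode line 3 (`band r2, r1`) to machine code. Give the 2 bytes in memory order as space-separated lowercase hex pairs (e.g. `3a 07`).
b5 10

3. band fields op=0x2d:6|rd=2:3|rs=1:3|pad=0:4 → word b510h → b5 10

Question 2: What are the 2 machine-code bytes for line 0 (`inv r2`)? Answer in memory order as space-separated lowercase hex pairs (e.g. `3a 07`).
d5 00

0. inv fields op=0x35:6|rd=2:3|pad=0:7 → word d500h → d5 00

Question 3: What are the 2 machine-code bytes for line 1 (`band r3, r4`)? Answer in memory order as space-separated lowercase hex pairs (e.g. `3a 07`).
b5 c0

1. band fields op=0x2d:6|rd=3:3|rs=4:3|pad=0:4 → word b5c0h → b5 c0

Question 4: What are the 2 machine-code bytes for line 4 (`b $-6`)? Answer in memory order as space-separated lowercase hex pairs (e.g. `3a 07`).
1f fa

line 4 (b): pack op=0x7:6|imm=-6:10 = 0x1ffa; big→ 1f fa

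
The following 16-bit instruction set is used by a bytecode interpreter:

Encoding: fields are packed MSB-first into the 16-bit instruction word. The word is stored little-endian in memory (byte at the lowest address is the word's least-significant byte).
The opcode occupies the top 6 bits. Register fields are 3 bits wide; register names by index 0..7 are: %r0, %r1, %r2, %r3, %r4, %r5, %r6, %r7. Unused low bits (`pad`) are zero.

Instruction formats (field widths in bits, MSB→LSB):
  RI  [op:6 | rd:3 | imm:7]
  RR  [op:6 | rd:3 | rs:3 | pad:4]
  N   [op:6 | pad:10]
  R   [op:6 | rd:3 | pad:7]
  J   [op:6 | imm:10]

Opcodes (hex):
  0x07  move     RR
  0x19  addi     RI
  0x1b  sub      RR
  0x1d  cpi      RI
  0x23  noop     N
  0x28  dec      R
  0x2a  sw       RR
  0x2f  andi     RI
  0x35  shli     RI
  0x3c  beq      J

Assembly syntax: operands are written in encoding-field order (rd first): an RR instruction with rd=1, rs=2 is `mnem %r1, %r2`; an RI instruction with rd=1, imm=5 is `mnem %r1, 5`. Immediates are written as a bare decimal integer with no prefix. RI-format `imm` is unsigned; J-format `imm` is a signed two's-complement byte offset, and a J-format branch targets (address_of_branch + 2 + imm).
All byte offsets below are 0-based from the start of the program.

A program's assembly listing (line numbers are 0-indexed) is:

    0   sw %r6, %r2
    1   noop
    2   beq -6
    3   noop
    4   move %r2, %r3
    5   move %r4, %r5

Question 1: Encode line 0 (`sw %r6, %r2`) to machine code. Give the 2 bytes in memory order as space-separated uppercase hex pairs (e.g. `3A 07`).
20 AB

0. sw fields op=0x2a:6|rd=6:3|rs=2:3|pad=0:4 → word ab20h → 20 ab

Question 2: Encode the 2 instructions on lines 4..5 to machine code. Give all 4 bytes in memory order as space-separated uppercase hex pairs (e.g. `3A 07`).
4. move fields op=0x7:6|rd=2:3|rs=3:3|pad=0:4 → word 1d30h → 30 1d
5. move fields op=0x7:6|rd=4:3|rs=5:3|pad=0:4 → word 1e50h → 50 1e

30 1D 50 1E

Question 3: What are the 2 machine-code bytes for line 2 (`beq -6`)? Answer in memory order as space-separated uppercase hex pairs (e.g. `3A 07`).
FA F3

2. beq fields op=0x3c:6|imm=-6:10 → word f3fah → fa f3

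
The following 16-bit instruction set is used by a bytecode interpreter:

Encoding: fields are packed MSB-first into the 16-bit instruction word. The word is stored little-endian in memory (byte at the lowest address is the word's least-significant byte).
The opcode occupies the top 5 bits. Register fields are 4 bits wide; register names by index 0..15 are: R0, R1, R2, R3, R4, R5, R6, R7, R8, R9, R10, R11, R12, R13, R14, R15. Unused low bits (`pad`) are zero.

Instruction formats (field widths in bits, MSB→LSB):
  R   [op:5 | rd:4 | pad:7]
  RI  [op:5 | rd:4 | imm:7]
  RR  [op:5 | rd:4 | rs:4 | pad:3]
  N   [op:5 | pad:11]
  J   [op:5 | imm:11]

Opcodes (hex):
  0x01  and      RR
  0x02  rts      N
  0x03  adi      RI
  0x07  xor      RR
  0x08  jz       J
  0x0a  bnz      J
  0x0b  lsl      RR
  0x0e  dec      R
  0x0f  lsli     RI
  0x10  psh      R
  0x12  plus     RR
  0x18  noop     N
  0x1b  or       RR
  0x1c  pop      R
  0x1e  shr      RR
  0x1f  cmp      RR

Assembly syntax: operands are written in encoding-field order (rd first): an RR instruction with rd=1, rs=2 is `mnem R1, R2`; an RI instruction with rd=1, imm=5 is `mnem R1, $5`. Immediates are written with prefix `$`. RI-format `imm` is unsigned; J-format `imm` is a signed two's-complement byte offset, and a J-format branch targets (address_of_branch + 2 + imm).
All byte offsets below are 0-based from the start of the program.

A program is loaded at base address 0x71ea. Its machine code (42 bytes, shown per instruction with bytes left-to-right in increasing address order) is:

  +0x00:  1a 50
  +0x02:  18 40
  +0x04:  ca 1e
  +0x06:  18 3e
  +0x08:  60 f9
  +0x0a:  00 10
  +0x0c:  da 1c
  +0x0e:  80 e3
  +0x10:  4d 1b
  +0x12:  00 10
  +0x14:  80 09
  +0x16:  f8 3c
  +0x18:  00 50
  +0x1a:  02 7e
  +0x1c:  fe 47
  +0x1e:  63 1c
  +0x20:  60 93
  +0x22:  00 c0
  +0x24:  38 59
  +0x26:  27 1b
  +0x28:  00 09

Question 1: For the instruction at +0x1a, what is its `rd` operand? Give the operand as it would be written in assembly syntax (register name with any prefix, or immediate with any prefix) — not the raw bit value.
R12

[1a] 02 7e → 0x7e02
  op=0x7e02>>11=0xf ⇒ lsli (RI)
  [10:7] rd=12 = R12
  [6:0] imm=2 = $2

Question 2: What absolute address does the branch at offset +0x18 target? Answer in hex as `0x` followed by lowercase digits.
@+18  little-endian(00 50) = 0x5000
  top 5b → 0xa → bnz [J]
  imm: (w>>0)&0x7ff=0x0 → $0
  target = base 0x71ea + off 0x18 + 2 + imm 0 = 0x7204

0x7204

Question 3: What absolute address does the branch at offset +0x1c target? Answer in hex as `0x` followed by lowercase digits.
0x7206

+0x1c: fe 47 ⇒ word 0x47fe (little)
  opcode bits[15:11]=0x8: jz/J
  imm: (w>>0)&0x7ff=0x7fe (s11→-2) → $-2
  target = base 0x71ea + off 0x1c + 2 + imm -2 = 0x7206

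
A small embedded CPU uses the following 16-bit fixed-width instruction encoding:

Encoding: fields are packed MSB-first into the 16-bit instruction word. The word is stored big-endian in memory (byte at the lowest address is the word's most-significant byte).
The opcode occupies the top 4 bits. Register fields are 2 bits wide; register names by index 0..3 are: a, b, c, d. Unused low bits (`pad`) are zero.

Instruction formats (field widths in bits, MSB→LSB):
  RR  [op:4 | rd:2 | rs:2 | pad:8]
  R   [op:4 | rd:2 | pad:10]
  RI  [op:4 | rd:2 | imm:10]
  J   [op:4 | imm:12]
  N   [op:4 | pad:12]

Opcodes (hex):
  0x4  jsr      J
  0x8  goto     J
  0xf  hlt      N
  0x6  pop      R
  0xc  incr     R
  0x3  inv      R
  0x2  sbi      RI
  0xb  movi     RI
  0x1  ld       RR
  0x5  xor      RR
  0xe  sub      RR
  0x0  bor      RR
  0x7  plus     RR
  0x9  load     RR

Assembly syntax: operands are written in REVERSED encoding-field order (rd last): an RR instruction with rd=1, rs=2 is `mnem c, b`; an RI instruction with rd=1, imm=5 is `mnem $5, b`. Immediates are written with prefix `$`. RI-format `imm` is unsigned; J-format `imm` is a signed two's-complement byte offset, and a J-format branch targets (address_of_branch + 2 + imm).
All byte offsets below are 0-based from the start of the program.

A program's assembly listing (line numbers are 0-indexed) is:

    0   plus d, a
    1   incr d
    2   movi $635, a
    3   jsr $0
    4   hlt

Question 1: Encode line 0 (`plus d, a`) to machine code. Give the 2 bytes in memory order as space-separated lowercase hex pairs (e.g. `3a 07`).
L0: plus op=0x7:4|rd=0:2|rs=3:2|pad=0:8 ⇒ 0x7300 ⇒ big 73 00

73 00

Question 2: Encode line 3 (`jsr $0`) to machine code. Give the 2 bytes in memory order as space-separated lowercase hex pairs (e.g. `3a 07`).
40 00

L3: jsr op=0x4:4|imm=0:12 ⇒ 0x4000 ⇒ big 40 00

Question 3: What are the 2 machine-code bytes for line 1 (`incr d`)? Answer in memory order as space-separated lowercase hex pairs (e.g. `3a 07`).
cc 00

1. incr fields op=0xc:4|rd=3:2|pad=0:10 → word cc00h → cc 00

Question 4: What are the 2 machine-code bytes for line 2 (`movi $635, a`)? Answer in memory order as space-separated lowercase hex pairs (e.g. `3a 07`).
2. movi fields op=0xb:4|rd=0:2|imm=635:10 → word b27bh → b2 7b

b2 7b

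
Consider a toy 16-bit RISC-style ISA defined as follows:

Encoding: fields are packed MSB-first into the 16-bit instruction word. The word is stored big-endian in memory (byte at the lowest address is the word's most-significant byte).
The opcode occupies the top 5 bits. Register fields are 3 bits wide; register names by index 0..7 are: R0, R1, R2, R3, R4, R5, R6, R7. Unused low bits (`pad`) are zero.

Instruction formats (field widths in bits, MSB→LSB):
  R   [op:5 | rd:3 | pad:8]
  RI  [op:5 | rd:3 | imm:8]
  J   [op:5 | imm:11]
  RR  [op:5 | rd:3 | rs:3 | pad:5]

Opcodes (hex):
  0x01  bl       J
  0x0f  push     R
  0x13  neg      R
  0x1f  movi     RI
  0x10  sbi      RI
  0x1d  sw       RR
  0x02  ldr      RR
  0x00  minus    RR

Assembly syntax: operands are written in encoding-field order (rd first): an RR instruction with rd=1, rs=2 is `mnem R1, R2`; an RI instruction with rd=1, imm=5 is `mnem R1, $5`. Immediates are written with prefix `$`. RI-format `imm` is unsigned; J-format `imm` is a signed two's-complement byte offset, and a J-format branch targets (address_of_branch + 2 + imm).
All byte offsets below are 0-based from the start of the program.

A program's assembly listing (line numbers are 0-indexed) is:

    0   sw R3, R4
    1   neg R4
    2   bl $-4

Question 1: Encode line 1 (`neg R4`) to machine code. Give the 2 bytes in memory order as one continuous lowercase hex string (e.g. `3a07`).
L1: neg op=0x13:5|rd=4:3|pad=0:8 ⇒ 0x9c00 ⇒ big 9c 00

9c00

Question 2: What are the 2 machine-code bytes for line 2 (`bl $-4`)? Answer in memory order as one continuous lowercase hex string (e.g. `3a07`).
L2: bl op=0x1:5|imm=-4:11 ⇒ 0x0ffc ⇒ big 0f fc

0ffc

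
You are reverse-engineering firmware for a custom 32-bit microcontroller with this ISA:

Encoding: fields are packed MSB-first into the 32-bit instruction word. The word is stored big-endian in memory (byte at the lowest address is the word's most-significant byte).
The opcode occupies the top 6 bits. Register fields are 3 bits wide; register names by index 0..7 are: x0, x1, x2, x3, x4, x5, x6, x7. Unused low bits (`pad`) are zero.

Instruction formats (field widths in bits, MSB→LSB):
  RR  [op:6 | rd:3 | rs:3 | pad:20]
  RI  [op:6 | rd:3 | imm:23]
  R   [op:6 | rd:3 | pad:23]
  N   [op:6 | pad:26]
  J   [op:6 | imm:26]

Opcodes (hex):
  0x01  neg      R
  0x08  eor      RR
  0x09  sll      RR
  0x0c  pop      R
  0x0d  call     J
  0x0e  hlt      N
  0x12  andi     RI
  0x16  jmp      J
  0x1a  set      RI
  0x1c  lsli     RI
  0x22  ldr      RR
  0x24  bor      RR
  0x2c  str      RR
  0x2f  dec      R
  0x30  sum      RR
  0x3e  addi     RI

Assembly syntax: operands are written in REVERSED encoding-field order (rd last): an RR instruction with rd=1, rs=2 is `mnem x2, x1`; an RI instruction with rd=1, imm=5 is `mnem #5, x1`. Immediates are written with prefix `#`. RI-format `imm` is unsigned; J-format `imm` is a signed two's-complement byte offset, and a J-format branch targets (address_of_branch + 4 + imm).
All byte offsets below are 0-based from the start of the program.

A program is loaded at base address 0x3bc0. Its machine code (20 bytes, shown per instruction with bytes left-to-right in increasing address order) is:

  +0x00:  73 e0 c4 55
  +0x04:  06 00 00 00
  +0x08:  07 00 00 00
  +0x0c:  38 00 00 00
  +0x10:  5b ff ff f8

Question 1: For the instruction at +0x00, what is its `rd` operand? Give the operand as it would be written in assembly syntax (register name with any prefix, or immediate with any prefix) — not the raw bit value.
+0x00: 73 e0 c4 55 ⇒ word 0x73e0c455 (big)
  op=0x73e0c455>>26=0x1c ⇒ lsli (RI)
  [25:23] rd=7 = x7
  [22:0] imm=6341717 = #6341717

x7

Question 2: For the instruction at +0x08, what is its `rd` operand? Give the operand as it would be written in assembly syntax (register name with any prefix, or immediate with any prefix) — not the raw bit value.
[08] 07 00 00 00 → 0x07000000
  top 6b → 0x1 → neg [R]
  rd: (w>>23)&0x7=0x6 → x6

x6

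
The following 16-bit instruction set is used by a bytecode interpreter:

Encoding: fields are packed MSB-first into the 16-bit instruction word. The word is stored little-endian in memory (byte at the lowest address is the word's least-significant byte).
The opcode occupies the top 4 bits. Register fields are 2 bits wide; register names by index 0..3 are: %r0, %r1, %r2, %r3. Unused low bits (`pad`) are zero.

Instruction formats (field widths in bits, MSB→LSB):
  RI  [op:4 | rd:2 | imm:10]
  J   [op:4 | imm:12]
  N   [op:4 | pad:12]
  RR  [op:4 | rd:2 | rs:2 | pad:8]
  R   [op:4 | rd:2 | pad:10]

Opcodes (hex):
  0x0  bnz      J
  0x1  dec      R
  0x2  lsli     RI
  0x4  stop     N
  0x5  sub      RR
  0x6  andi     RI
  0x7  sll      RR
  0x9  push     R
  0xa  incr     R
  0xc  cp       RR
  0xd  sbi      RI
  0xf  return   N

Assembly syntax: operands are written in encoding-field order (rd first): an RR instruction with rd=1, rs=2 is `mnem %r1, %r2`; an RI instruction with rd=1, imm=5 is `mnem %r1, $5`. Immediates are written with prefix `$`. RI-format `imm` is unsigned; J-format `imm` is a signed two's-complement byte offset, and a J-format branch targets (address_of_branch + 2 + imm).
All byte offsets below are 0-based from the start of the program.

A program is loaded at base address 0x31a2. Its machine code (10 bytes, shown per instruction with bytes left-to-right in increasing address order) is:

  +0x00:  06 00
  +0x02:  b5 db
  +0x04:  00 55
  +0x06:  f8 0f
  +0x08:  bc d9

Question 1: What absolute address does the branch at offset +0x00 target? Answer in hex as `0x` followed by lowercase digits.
0x31aa

off 0x00: read 06 00 as little → 0x0006
  top 4b → 0x0 → bnz [J]
  [11:0] imm=6 = $6
  target = base 0x31a2 + off 0x00 + 2 + imm 6 = 0x31aa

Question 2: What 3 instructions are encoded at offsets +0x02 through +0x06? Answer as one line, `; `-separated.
@+02  little-endian(b5 db) = 0xdbb5
  opcode bits[15:12]=0xd: sbi/RI
  rd: (w>>10)&0x3=0x2 → %r2
  imm: (w>>0)&0x3ff=0x3b5 → $949
@+04  little-endian(00 55) = 0x5500
  opcode bits[15:12]=0x5: sub/RR
  rd: (w>>10)&0x3=0x1 → %r1
  rs: (w>>8)&0x3=0x1 → %r1
@+06  little-endian(f8 0f) = 0x0ff8
  opcode bits[15:12]=0x0: bnz/J
  imm: (w>>0)&0xfff=0xff8 (s12→-8) → $-8

sbi %r2, $949; sub %r1, %r1; bnz $-8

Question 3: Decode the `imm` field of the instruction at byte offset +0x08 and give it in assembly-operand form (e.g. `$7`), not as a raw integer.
+0x08: bc d9 ⇒ word 0xd9bc (little)
  op=0xd9bc>>12=0xd ⇒ sbi (RI)
  rd@[11:10]=0x2 ⇒ %r2
  imm@[9:0]=0x1bc ⇒ $444

$444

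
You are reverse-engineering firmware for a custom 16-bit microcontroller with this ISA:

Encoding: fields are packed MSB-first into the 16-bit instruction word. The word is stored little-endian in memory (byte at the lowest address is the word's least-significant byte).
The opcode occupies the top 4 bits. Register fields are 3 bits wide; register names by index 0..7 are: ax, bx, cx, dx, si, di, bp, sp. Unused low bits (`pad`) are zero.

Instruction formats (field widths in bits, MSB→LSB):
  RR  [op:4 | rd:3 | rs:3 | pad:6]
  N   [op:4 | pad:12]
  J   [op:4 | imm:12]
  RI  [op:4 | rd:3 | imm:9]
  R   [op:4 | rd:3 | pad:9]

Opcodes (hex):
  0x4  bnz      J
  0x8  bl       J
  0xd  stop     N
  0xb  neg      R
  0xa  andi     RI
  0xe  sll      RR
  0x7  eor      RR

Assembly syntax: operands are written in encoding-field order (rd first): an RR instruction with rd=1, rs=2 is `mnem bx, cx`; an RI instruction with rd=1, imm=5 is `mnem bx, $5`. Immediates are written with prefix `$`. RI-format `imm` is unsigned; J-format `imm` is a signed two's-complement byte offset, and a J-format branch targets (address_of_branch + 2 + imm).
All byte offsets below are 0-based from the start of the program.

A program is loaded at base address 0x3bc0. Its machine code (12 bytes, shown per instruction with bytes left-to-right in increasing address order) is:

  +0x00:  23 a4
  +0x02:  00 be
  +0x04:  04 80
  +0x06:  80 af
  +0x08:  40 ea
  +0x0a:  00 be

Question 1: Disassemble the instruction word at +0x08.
sll di, bx

[08] 40 ea → 0xea40
  opcode bits[15:12]=0xe: sll/RR
  rd@[11:9]=0x5 ⇒ di
  rs@[8:6]=0x1 ⇒ bx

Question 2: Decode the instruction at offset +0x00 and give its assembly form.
andi cx, $35

+0x00: 23 a4 ⇒ word 0xa423 (little)
  op=0xa423>>12=0xa ⇒ andi (RI)
  rd@[11:9]=0x2 ⇒ cx
  imm@[8:0]=0x23 ⇒ $35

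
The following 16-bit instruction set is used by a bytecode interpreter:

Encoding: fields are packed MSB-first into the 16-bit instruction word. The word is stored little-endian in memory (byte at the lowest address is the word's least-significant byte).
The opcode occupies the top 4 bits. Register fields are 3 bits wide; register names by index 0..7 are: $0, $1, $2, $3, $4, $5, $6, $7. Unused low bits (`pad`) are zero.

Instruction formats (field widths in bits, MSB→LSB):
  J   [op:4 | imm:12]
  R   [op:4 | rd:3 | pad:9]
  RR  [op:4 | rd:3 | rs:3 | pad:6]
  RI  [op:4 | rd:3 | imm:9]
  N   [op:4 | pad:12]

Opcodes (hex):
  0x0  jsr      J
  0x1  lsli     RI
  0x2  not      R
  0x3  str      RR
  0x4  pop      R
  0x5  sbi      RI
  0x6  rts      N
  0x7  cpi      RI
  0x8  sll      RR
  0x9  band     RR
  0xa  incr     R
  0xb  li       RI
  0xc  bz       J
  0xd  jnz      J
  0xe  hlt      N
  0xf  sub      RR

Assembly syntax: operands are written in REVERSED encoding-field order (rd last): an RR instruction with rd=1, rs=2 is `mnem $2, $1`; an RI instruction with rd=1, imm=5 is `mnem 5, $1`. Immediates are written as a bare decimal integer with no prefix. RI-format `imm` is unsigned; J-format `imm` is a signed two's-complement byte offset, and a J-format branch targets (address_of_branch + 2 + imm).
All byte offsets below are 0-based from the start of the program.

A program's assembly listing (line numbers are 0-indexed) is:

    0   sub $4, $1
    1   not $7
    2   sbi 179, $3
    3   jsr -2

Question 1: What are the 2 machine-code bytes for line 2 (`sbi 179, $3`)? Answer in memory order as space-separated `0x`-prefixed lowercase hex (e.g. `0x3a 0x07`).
0xb3 0x56

line 2 (sbi): pack op=0x5:4|rd=3:3|imm=179:9 = 0x56b3; little→ b3 56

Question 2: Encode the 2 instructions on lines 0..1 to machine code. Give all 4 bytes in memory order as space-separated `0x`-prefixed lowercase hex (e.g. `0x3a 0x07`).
0. sub fields op=0xf:4|rd=1:3|rs=4:3|pad=0:6 → word f300h → 00 f3
1. not fields op=0x2:4|rd=7:3|pad=0:9 → word 2e00h → 00 2e

0x00 0xf3 0x00 0x2e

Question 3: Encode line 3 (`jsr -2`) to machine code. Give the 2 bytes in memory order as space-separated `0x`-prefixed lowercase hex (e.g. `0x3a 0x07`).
0xfe 0x0f

3. jsr fields op=0x0:4|imm=-2:12 → word 0ffeh → fe 0f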